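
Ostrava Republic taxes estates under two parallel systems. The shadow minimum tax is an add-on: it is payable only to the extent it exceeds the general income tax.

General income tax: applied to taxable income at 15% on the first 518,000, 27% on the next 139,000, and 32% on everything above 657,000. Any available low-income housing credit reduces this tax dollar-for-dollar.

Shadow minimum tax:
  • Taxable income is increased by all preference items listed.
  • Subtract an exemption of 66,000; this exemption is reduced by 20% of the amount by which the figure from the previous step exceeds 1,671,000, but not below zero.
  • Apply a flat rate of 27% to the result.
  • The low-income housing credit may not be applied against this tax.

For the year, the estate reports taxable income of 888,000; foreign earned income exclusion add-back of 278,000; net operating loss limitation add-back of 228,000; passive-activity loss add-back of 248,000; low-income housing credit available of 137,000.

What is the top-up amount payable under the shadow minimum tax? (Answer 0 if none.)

373,370

Shadow minimum tax:
  Adjusted income: 888,000 + 278,000 + 228,000 + 248,000 = 1,642,000
  Exemption: 1,642,000 ≤ 1,671,000, so full 66,000 applies
  Base: 1,642,000 − 66,000 = 1,576,000
  1,576,000 × 27% = 425,520

General income tax:
  518,000 × 15% = 77,700
  139,000 × 27% = 37,530
  231,000 × 32% = 73,920
  → 189,150
  Less low-income housing credit 137,000 → 52,150

Excess of shadow minimum tax over general income tax: 425,520 − 52,150 = 373,370.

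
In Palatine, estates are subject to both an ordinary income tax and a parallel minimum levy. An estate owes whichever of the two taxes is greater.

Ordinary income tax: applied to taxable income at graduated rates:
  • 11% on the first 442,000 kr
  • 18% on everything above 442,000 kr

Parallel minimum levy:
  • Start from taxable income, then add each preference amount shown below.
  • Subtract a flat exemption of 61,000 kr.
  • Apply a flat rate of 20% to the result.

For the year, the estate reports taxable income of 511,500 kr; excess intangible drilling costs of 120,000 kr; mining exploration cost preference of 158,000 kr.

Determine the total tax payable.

145,700 kr

Parallel minimum levy:
  Adjusted income: 511,500 kr + 120,000 kr + 158,000 kr = 789,500 kr
  Less exemption 61,000 kr → base 728,500 kr
  728,500 kr × 20% = 145,700 kr

Ordinary income tax:
  442,000 kr × 11% = 48,620 kr
  69,500 kr × 18% = 12,510 kr
  → 61,130 kr

145,700 kr > 61,130 kr, so the parallel minimum levy is the binding amount.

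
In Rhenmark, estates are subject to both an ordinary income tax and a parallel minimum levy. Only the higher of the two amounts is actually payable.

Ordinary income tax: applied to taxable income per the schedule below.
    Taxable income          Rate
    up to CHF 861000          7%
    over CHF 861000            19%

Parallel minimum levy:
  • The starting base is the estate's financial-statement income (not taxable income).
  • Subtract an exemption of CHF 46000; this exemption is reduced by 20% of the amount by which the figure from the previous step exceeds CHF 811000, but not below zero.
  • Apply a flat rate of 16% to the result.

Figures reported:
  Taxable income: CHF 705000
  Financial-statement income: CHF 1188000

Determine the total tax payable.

CHF 190080

Parallel minimum levy:
  Base (financial-statement income): CHF 1188000
  Exemption: 20% × (CHF 1188000 − CHF 811000) = CHF 75400 ≥ CHF 46000, so the exemption is fully phased out
  Base: CHF 1188000 − CHF 0 = CHF 1188000
  CHF 1188000 × 16% = CHF 190080

Ordinary income tax:
  CHF 705000 × 7% = CHF 49350

CHF 190080 > CHF 49350, so the parallel minimum levy is the binding amount.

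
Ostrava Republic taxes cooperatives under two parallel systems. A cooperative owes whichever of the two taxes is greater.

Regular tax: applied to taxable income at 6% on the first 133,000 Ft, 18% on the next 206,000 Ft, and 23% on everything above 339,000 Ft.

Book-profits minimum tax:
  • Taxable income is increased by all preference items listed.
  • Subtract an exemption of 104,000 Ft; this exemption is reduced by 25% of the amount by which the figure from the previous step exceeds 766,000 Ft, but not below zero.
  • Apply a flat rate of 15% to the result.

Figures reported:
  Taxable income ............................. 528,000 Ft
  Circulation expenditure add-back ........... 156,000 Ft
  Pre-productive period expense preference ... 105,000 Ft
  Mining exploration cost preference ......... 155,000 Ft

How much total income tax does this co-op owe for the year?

132,675 Ft

Book-profits minimum tax:
  Adjusted income: 528,000 Ft + 156,000 Ft + 105,000 Ft + 155,000 Ft = 944,000 Ft
  Exemption: 104,000 Ft − 25% × (944,000 Ft − 766,000 Ft) = 104,000 Ft − 44,500 Ft = 59,500 Ft
  Base: 944,000 Ft − 59,500 Ft = 884,500 Ft
  884,500 Ft × 15% = 132,675 Ft

Regular tax:
  133,000 Ft × 6% = 7,980 Ft
  206,000 Ft × 18% = 37,080 Ft
  189,000 Ft × 23% = 43,470 Ft
  → 88,530 Ft

132,675 Ft > 88,530 Ft, so the book-profits minimum tax is the binding amount.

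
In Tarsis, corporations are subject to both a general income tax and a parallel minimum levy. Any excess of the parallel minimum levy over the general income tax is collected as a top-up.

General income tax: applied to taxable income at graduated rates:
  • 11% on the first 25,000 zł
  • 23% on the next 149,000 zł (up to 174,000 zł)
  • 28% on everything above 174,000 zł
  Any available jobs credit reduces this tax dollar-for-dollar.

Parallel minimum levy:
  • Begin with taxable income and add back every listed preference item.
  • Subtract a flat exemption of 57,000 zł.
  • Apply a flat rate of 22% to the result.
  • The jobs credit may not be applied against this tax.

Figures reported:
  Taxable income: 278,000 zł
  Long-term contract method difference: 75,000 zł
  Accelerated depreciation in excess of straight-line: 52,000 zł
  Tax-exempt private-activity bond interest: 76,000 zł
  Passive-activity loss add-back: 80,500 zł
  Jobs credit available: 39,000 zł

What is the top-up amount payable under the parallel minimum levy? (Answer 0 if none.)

83,850 zł

Parallel minimum levy:
  Adjusted income: 278,000 zł + 75,000 zł + 52,000 zł + 76,000 zł + 80,500 zł = 561,500 zł
  Less exemption 57,000 zł → base 504,500 zł
  504,500 zł × 22% = 110,990 zł

General income tax:
  25,000 zł × 11% = 2,750 zł
  149,000 zł × 23% = 34,270 zł
  104,000 zł × 28% = 29,120 zł
  → 66,140 zł
  Less jobs credit 39,000 zł → 27,140 zł

Excess of parallel minimum levy over general income tax: 110,990 zł − 27,140 zł = 83,850 zł.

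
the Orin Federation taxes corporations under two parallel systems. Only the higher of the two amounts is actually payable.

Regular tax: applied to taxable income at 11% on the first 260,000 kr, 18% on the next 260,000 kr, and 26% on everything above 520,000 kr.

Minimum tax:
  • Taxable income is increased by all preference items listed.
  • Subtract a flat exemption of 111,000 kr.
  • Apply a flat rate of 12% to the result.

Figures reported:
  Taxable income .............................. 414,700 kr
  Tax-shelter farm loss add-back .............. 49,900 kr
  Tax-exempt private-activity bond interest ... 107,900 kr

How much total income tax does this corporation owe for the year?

Regular tax:
  260,000 kr × 11% = 28,600 kr
  154,700 kr × 18% = 27,846 kr
  → 56,446 kr

Minimum tax:
  Adjusted income: 414,700 kr + 49,900 kr + 107,900 kr = 572,500 kr
  Less exemption 111,000 kr → base 461,500 kr
  461,500 kr × 12% = 55,380 kr

56,446 kr > 55,380 kr, so the regular tax governs.

56,446 kr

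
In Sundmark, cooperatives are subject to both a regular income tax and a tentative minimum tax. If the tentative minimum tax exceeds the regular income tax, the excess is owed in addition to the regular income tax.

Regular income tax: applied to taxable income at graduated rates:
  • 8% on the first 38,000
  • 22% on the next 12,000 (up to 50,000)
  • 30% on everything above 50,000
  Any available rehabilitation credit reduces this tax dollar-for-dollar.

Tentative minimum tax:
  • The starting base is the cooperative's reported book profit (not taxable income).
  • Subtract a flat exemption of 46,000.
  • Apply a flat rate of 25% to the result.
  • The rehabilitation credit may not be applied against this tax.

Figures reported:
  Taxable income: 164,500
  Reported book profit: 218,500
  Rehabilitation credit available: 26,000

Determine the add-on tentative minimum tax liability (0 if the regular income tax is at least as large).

29,095

Regular income tax:
  38,000 × 8% = 3,040
  12,000 × 22% = 2,640
  114,500 × 30% = 34,350
  → 40,030
  Less rehabilitation credit 26,000 → 14,030

Tentative minimum tax:
  Base (reported book profit): 218,500
  Less exemption 46,000 → base 172,500
  172,500 × 25% = 43,125

Excess of tentative minimum tax over regular income tax: 43,125 − 14,030 = 29,095.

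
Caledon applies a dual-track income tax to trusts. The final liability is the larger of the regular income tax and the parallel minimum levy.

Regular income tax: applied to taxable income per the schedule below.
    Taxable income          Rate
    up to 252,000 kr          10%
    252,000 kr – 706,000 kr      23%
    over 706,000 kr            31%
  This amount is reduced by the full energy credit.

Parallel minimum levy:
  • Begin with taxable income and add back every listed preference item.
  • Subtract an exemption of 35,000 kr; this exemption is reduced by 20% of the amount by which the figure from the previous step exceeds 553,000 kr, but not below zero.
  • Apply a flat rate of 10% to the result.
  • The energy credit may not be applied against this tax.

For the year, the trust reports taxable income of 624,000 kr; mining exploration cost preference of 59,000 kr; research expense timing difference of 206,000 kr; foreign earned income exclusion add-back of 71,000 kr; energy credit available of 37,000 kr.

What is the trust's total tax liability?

96,000 kr

Regular income tax:
  252,000 kr × 10% = 25,200 kr
  372,000 kr × 23% = 85,560 kr
  → 110,760 kr
  Less energy credit 37,000 kr → 73,760 kr

Parallel minimum levy:
  Adjusted income: 624,000 kr + 59,000 kr + 206,000 kr + 71,000 kr = 960,000 kr
  Exemption: 20% × (960,000 kr − 553,000 kr) = 81,400 kr ≥ 35,000 kr, so the exemption is fully phased out
  Base: 960,000 kr − 0 kr = 960,000 kr
  960,000 kr × 10% = 96,000 kr

96,000 kr > 73,760 kr, so the parallel minimum levy is the binding amount.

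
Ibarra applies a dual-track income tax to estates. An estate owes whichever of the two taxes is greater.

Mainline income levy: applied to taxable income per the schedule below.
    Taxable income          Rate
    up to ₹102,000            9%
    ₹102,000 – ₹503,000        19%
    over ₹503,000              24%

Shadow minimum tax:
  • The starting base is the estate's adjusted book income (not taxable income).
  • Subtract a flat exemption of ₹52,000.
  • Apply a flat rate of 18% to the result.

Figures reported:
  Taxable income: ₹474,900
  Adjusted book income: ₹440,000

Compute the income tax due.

₹80,031

Shadow minimum tax:
  Base (adjusted book income): ₹440,000
  Less exemption ₹52,000 → base ₹388,000
  ₹388,000 × 18% = ₹69,840

Mainline income levy:
  ₹102,000 × 9% = ₹9,180
  ₹372,900 × 19% = ₹70,851
  → ₹80,031

₹80,031 > ₹69,840, so the mainline income levy governs.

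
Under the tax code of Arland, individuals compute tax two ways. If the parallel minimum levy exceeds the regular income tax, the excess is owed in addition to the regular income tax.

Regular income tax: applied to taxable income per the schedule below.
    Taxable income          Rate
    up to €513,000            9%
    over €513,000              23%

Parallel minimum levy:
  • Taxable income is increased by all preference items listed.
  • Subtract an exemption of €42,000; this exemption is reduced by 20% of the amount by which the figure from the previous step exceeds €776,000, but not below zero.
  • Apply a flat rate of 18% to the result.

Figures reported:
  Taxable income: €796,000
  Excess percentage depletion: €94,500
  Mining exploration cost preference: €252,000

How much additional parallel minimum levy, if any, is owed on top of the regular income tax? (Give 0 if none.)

€94,390

Parallel minimum levy:
  Adjusted income: €796,000 + €94,500 + €252,000 = €1,142,500
  Exemption: 20% × (€1,142,500 − €776,000) = €73,300 ≥ €42,000, so the exemption is fully phased out
  Base: €1,142,500 − €0 = €1,142,500
  €1,142,500 × 18% = €205,650

Regular income tax:
  €513,000 × 9% = €46,170
  €283,000 × 23% = €65,090
  → €111,260

Excess of parallel minimum levy over regular income tax: €205,650 − €111,260 = €94,390.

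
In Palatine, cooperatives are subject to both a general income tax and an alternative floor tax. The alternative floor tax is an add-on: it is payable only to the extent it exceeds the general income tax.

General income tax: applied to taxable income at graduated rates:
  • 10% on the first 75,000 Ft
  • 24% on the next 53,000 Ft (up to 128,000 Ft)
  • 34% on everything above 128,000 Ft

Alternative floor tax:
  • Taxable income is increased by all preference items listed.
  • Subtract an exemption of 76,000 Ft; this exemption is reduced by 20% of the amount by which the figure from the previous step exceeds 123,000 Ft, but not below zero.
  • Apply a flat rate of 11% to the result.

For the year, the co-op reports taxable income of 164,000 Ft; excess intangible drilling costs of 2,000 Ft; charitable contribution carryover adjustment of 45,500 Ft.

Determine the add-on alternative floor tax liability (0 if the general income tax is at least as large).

General income tax:
  75,000 Ft × 10% = 7,500 Ft
  53,000 Ft × 24% = 12,720 Ft
  36,000 Ft × 34% = 12,240 Ft
  → 32,460 Ft

Alternative floor tax:
  Adjusted income: 164,000 Ft + 2,000 Ft + 45,500 Ft = 211,500 Ft
  Exemption: 76,000 Ft − 20% × (211,500 Ft − 123,000 Ft) = 76,000 Ft − 17,700 Ft = 58,300 Ft
  Base: 211,500 Ft − 58,300 Ft = 153,200 Ft
  153,200 Ft × 11% = 16,852 Ft

16,852 Ft ≤ 32,460 Ft, so no add-on is due.

0 Ft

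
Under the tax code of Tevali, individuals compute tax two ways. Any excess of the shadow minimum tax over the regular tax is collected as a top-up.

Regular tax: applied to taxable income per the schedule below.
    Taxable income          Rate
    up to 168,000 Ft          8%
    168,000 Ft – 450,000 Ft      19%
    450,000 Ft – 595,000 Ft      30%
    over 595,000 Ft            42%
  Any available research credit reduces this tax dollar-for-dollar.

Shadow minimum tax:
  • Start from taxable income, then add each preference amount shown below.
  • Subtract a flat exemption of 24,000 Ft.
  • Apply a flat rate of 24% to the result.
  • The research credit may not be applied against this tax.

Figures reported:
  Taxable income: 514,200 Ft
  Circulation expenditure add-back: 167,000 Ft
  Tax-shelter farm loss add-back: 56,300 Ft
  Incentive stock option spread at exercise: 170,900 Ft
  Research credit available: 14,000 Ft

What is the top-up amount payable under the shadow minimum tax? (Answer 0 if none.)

139,976 Ft

Shadow minimum tax:
  Adjusted income: 514,200 Ft + 167,000 Ft + 56,300 Ft + 170,900 Ft = 908,400 Ft
  Less exemption 24,000 Ft → base 884,400 Ft
  884,400 Ft × 24% = 212,256 Ft

Regular tax:
  168,000 Ft × 8% = 13,440 Ft
  282,000 Ft × 19% = 53,580 Ft
  64,200 Ft × 30% = 19,260 Ft
  → 86,280 Ft
  Less research credit 14,000 Ft → 72,280 Ft

Excess of shadow minimum tax over regular tax: 212,256 Ft − 72,280 Ft = 139,976 Ft.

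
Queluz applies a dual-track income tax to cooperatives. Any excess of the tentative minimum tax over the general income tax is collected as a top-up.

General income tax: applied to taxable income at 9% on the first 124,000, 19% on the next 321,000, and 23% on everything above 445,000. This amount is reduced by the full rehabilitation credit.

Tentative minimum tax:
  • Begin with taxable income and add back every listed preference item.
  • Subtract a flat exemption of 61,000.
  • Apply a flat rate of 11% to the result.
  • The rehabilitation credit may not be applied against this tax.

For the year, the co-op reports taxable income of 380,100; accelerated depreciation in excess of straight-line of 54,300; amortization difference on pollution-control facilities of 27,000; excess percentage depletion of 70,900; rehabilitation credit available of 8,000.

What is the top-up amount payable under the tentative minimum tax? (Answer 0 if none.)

24

Tentative minimum tax:
  Adjusted income: 380,100 + 54,300 + 27,000 + 70,900 = 532,300
  Less exemption 61,000 → base 471,300
  471,300 × 11% = 51,843

General income tax:
  124,000 × 9% = 11,160
  256,100 × 19% = 48,659
  → 59,819
  Less rehabilitation credit 8,000 → 51,819

Excess of tentative minimum tax over general income tax: 51,843 − 51,819 = 24.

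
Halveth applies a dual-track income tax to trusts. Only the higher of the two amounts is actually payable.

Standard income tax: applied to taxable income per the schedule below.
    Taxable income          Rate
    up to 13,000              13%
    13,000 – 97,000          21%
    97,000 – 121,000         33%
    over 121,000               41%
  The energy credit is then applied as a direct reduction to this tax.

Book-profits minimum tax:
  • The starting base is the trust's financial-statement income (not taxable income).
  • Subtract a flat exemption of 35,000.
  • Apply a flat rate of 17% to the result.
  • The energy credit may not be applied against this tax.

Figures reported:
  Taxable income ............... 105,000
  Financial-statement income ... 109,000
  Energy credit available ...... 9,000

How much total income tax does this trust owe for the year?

Book-profits minimum tax:
  Base (financial-statement income): 109,000
  Less exemption 35,000 → base 74,000
  74,000 × 17% = 12,580

Standard income tax:
  13,000 × 13% = 1,690
  84,000 × 21% = 17,640
  8,000 × 33% = 2,640
  → 21,970
  Less energy credit 9,000 → 12,970

12,970 > 12,580, so the standard income tax governs.

12,970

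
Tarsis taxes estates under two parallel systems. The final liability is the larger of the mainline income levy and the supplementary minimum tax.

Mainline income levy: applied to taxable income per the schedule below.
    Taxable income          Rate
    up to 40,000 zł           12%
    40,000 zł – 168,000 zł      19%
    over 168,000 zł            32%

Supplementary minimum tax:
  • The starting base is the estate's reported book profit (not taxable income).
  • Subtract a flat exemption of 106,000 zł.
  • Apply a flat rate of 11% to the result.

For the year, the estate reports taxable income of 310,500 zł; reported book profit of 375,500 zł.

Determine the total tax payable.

Supplementary minimum tax:
  Base (reported book profit): 375,500 zł
  Less exemption 106,000 zł → base 269,500 zł
  269,500 zł × 11% = 29,645 zł

Mainline income levy:
  40,000 zł × 12% = 4,800 zł
  128,000 zł × 19% = 24,320 zł
  142,500 zł × 32% = 45,600 zł
  → 74,720 zł

74,720 zł > 29,645 zł, so the mainline income levy governs.

74,720 zł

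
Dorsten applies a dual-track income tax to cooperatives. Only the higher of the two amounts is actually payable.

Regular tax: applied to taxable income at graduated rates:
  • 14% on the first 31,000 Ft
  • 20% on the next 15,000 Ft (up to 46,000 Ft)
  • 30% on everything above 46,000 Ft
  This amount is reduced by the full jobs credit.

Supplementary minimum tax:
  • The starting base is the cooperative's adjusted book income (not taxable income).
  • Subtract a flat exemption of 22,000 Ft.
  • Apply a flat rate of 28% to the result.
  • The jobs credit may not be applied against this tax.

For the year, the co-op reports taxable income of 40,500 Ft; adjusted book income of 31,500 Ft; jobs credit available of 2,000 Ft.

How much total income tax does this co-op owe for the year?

Regular tax:
  31,000 Ft × 14% = 4,340 Ft
  9,500 Ft × 20% = 1,900 Ft
  → 6,240 Ft
  Less jobs credit 2,000 Ft → 4,240 Ft

Supplementary minimum tax:
  Base (adjusted book income): 31,500 Ft
  Less exemption 22,000 Ft → base 9,500 Ft
  9,500 Ft × 28% = 2,660 Ft

4,240 Ft > 2,660 Ft, so the regular tax governs.

4,240 Ft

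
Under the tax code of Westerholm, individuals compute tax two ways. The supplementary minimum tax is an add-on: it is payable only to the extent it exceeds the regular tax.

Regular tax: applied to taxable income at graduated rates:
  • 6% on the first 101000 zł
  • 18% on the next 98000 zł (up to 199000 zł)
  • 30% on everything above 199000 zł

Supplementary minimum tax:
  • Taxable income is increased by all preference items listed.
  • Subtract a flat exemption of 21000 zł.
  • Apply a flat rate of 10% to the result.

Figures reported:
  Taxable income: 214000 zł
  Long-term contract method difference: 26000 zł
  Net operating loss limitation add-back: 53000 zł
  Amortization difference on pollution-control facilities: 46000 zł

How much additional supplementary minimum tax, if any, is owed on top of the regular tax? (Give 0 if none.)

Supplementary minimum tax:
  Adjusted income: 214000 zł + 26000 zł + 53000 zł + 46000 zł = 339000 zł
  Less exemption 21000 zł → base 318000 zł
  318000 zł × 10% = 31800 zł

Regular tax:
  101000 zł × 6% = 6060 zł
  98000 zł × 18% = 17640 zł
  15000 zł × 30% = 4500 zł
  → 28200 zł

Excess of supplementary minimum tax over regular tax: 31800 zł − 28200 zł = 3600 zł.

3600 zł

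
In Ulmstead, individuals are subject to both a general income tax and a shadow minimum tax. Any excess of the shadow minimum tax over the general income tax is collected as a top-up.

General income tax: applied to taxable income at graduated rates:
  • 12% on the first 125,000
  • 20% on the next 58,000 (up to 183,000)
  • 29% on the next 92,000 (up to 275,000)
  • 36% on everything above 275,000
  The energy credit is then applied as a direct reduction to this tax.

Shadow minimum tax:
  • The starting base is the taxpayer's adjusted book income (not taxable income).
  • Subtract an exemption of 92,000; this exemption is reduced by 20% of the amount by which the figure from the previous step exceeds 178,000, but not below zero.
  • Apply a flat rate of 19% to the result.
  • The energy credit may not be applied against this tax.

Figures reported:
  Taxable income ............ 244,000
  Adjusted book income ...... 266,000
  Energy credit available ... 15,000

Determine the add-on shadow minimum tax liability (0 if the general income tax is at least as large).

7,114

Shadow minimum tax:
  Base (adjusted book income): 266,000
  Exemption: 92,000 − 20% × (266,000 − 178,000) = 92,000 − 17,600 = 74,400
  Base: 266,000 − 74,400 = 191,600
  191,600 × 19% = 36,404

General income tax:
  125,000 × 12% = 15,000
  58,000 × 20% = 11,600
  61,000 × 29% = 17,690
  → 44,290
  Less energy credit 15,000 → 29,290

Excess of shadow minimum tax over general income tax: 36,404 − 29,290 = 7,114.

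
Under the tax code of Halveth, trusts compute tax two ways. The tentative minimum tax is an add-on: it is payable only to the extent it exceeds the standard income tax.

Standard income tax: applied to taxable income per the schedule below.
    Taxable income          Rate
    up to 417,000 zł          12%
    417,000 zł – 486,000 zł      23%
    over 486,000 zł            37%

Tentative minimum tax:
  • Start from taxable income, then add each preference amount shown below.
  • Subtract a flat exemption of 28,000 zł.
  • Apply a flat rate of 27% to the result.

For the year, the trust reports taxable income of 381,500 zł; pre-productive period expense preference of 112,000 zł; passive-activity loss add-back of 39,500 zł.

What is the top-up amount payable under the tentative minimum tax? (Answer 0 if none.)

Tentative minimum tax:
  Adjusted income: 381,500 zł + 112,000 zł + 39,500 zł = 533,000 zł
  Less exemption 28,000 zł → base 505,000 zł
  505,000 zł × 27% = 136,350 zł

Standard income tax:
  381,500 zł × 12% = 45,780 zł

Excess of tentative minimum tax over standard income tax: 136,350 zł − 45,780 zł = 90,570 zł.

90,570 zł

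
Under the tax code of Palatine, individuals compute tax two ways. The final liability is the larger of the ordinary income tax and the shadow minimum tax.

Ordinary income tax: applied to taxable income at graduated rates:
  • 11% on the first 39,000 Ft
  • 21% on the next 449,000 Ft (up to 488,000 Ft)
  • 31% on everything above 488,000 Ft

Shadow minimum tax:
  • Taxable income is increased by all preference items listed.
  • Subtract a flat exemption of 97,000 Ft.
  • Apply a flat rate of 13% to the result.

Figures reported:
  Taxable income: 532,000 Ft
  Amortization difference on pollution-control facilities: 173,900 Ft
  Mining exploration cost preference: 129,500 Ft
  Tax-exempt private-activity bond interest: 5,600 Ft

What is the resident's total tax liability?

Shadow minimum tax:
  Adjusted income: 532,000 Ft + 173,900 Ft + 129,500 Ft + 5,600 Ft = 841,000 Ft
  Less exemption 97,000 Ft → base 744,000 Ft
  744,000 Ft × 13% = 96,720 Ft

Ordinary income tax:
  39,000 Ft × 11% = 4,290 Ft
  449,000 Ft × 21% = 94,290 Ft
  44,000 Ft × 31% = 13,640 Ft
  → 112,220 Ft

112,220 Ft > 96,720 Ft, so the ordinary income tax governs.

112,220 Ft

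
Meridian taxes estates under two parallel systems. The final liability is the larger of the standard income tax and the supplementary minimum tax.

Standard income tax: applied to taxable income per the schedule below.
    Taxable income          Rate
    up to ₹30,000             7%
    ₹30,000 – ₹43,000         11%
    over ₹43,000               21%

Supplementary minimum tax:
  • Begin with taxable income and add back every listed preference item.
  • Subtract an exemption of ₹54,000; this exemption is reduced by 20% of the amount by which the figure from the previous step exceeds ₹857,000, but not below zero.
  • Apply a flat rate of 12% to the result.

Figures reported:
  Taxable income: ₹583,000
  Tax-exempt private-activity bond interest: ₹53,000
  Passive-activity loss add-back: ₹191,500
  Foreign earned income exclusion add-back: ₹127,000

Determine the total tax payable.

₹116,930

Standard income tax:
  ₹30,000 × 7% = ₹2,100
  ₹13,000 × 11% = ₹1,430
  ₹540,000 × 21% = ₹113,400
  → ₹116,930

Supplementary minimum tax:
  Adjusted income: ₹583,000 + ₹53,000 + ₹191,500 + ₹127,000 = ₹954,500
  Exemption: ₹54,000 − 20% × (₹954,500 − ₹857,000) = ₹54,000 − ₹19,500 = ₹34,500
  Base: ₹954,500 − ₹34,500 = ₹920,000
  ₹920,000 × 12% = ₹110,400

₹116,930 > ₹110,400, so the standard income tax governs.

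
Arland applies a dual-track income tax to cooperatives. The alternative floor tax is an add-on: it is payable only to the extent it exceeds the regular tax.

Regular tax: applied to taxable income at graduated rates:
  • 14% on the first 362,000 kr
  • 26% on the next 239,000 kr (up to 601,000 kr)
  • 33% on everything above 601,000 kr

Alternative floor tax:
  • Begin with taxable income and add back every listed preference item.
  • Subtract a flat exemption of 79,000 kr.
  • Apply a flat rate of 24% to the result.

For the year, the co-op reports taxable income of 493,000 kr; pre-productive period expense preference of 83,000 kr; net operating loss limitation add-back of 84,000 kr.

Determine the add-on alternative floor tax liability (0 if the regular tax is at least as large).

Alternative floor tax:
  Adjusted income: 493,000 kr + 83,000 kr + 84,000 kr = 660,000 kr
  Less exemption 79,000 kr → base 581,000 kr
  581,000 kr × 24% = 139,440 kr

Regular tax:
  362,000 kr × 14% = 50,680 kr
  131,000 kr × 26% = 34,060 kr
  → 84,740 kr

Excess of alternative floor tax over regular tax: 139,440 kr − 84,740 kr = 54,700 kr.

54,700 kr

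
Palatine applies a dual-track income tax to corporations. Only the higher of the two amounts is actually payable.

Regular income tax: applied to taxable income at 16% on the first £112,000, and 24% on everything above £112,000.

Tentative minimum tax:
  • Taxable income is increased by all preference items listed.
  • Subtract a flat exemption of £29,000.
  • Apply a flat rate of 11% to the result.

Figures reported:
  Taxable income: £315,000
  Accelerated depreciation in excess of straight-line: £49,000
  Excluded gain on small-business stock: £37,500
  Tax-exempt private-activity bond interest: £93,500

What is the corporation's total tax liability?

£66,640

Regular income tax:
  £112,000 × 16% = £17,920
  £203,000 × 24% = £48,720
  → £66,640

Tentative minimum tax:
  Adjusted income: £315,000 + £49,000 + £37,500 + £93,500 = £495,000
  Less exemption £29,000 → base £466,000
  £466,000 × 11% = £51,260

£66,640 > £51,260, so the regular income tax governs.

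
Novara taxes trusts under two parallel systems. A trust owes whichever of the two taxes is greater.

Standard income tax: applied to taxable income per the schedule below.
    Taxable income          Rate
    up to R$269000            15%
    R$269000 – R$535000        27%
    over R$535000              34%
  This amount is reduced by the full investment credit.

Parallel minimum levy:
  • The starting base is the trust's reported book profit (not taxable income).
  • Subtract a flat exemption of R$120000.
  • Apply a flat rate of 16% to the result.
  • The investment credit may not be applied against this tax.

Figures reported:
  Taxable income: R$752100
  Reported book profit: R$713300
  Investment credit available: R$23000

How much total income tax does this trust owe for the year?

R$162984

Standard income tax:
  R$269000 × 15% = R$40350
  R$266000 × 27% = R$71820
  R$217100 × 34% = R$73814
  → R$185984
  Less investment credit R$23000 → R$162984

Parallel minimum levy:
  Base (reported book profit): R$713300
  Less exemption R$120000 → base R$593300
  R$593300 × 16% = R$94928

R$162984 > R$94928, so the standard income tax governs.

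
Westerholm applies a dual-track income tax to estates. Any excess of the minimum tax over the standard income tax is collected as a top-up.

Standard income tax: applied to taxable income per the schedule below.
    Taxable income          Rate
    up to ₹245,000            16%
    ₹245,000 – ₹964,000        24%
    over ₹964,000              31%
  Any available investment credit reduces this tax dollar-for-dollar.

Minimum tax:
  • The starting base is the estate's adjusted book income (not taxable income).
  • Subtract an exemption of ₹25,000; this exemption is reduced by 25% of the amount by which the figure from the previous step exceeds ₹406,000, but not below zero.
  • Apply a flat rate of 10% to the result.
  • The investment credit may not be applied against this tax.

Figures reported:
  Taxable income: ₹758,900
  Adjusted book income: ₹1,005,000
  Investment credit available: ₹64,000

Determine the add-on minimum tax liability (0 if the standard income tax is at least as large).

Minimum tax:
  Base (adjusted book income): ₹1,005,000
  Exemption: 25% × (₹1,005,000 − ₹406,000) = ₹149,750 ≥ ₹25,000, so the exemption is fully phased out
  Base: ₹1,005,000 − ₹0 = ₹1,005,000
  ₹1,005,000 × 10% = ₹100,500

Standard income tax:
  ₹245,000 × 16% = ₹39,200
  ₹513,900 × 24% = ₹123,336
  → ₹162,536
  Less investment credit ₹64,000 → ₹98,536

Excess of minimum tax over standard income tax: ₹100,500 − ₹98,536 = ₹1,964.

₹1,964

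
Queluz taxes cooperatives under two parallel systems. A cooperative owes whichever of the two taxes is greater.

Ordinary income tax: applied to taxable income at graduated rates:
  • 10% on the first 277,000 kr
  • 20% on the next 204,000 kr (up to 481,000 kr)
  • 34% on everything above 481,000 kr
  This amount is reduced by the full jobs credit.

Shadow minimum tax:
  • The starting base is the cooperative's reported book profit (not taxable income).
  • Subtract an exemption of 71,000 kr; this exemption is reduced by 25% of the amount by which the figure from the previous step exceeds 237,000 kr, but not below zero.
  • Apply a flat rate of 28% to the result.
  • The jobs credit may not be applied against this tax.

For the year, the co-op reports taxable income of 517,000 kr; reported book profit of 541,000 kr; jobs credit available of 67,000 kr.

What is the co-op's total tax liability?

Shadow minimum tax:
  Base (reported book profit): 541,000 kr
  Exemption: 25% × (541,000 kr − 237,000 kr) = 76,000 kr ≥ 71,000 kr, so the exemption is fully phased out
  Base: 541,000 kr − 0 kr = 541,000 kr
  541,000 kr × 28% = 151,480 kr

Ordinary income tax:
  277,000 kr × 10% = 27,700 kr
  204,000 kr × 20% = 40,800 kr
  36,000 kr × 34% = 12,240 kr
  → 80,740 kr
  Less jobs credit 67,000 kr → 13,740 kr

151,480 kr > 13,740 kr, so the shadow minimum tax is the binding amount.

151,480 kr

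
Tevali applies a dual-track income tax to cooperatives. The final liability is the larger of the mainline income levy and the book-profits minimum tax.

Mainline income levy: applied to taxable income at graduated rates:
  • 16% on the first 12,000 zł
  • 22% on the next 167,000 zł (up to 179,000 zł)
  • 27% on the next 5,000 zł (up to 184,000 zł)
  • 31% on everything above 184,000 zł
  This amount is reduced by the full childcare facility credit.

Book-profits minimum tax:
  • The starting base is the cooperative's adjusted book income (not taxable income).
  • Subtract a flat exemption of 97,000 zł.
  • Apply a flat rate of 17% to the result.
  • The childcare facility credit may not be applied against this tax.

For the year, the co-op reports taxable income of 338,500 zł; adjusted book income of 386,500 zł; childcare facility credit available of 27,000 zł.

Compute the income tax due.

60,905 zł

Book-profits minimum tax:
  Base (adjusted book income): 386,500 zł
  Less exemption 97,000 zł → base 289,500 zł
  289,500 zł × 17% = 49,215 zł

Mainline income levy:
  12,000 zł × 16% = 1,920 zł
  167,000 zł × 22% = 36,740 zł
  5,000 zł × 27% = 1,350 zł
  154,500 zł × 31% = 47,895 zł
  → 87,905 zł
  Less childcare facility credit 27,000 zł → 60,905 zł

60,905 zł > 49,215 zł, so the mainline income levy governs.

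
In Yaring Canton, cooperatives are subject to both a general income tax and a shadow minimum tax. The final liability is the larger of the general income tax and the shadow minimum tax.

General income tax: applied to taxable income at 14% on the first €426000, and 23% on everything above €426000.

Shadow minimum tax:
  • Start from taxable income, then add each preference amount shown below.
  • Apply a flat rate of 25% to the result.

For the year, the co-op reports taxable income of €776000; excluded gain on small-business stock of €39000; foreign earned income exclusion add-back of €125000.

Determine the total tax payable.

General income tax:
  €426000 × 14% = €59640
  €350000 × 23% = €80500
  → €140140

Shadow minimum tax:
  Adjusted income: €776000 + €39000 + €125000 = €940000
  €940000 × 25% = €235000

€235000 > €140140, so the shadow minimum tax is the binding amount.

€235000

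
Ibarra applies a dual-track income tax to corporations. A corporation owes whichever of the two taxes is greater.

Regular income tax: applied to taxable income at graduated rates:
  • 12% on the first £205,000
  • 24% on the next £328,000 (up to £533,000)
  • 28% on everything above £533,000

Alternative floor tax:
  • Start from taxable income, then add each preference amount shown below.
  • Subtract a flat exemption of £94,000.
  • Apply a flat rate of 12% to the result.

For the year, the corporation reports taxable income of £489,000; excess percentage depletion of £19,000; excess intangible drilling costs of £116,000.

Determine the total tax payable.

£92,760

Alternative floor tax:
  Adjusted income: £489,000 + £19,000 + £116,000 = £624,000
  Less exemption £94,000 → base £530,000
  £530,000 × 12% = £63,600

Regular income tax:
  £205,000 × 12% = £24,600
  £284,000 × 24% = £68,160
  → £92,760

£92,760 > £63,600, so the regular income tax governs.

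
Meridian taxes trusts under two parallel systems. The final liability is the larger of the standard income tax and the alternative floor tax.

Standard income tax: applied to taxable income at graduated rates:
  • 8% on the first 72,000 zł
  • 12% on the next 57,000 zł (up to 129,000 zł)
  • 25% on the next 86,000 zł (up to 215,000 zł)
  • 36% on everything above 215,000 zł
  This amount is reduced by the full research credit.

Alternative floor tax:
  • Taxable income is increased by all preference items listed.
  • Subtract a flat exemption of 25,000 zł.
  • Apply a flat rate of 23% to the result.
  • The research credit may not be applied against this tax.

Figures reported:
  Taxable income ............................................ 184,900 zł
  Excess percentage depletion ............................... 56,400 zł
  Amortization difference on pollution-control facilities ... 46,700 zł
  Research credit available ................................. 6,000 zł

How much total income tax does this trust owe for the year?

Alternative floor tax:
  Adjusted income: 184,900 zł + 56,400 zł + 46,700 zł = 288,000 zł
  Less exemption 25,000 zł → base 263,000 zł
  263,000 zł × 23% = 60,490 zł

Standard income tax:
  72,000 zł × 8% = 5,760 zł
  57,000 zł × 12% = 6,840 zł
  55,900 zł × 25% = 13,975 zł
  → 26,575 zł
  Less research credit 6,000 zł → 20,575 zł

60,490 zł > 20,575 zł, so the alternative floor tax is the binding amount.

60,490 zł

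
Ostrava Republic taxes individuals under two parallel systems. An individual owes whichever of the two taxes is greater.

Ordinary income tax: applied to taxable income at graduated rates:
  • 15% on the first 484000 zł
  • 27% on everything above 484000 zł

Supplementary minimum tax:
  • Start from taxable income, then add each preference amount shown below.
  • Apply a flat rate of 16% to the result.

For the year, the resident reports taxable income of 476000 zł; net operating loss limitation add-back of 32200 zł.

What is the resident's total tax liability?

81312 zł

Supplementary minimum tax:
  Adjusted income: 476000 zł + 32200 zł = 508200 zł
  508200 zł × 16% = 81312 zł

Ordinary income tax:
  476000 zł × 15% = 71400 zł

81312 zł > 71400 zł, so the supplementary minimum tax is the binding amount.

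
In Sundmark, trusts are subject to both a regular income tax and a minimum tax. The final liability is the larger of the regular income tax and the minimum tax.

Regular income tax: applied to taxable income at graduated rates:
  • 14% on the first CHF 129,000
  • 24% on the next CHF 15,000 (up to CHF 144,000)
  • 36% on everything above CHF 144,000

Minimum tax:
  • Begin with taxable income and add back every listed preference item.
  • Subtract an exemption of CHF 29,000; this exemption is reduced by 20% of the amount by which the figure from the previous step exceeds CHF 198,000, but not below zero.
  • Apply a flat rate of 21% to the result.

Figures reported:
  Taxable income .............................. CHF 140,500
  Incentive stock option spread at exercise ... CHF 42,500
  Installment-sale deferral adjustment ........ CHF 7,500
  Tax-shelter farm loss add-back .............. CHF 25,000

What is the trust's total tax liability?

CHF 39,900

Minimum tax:
  Adjusted income: CHF 140,500 + CHF 42,500 + CHF 7,500 + CHF 25,000 = CHF 215,500
  Exemption: CHF 29,000 − 20% × (CHF 215,500 − CHF 198,000) = CHF 29,000 − CHF 3,500 = CHF 25,500
  Base: CHF 215,500 − CHF 25,500 = CHF 190,000
  CHF 190,000 × 21% = CHF 39,900

Regular income tax:
  CHF 129,000 × 14% = CHF 18,060
  CHF 11,500 × 24% = CHF 2,760
  → CHF 20,820

CHF 39,900 > CHF 20,820, so the minimum tax is the binding amount.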